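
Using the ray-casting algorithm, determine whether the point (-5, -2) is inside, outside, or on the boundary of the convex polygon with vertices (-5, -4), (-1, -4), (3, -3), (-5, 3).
The point (-5, -2) lies on the polygon boundary

Boundary check: the query satisfies the collinearity and bounding-box conditions for some polygon edge, so it lies exactly on the boundary.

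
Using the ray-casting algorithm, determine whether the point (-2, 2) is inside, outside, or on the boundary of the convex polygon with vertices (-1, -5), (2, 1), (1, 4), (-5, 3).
The point (-2, 2) lies strictly inside the polygon

Cast a horizontal ray to the right from the query point and count how many polygon edges it crosses (each edge strictly once or zero times, handled with the usual half-open convention). 
Parity of crossings → odd ⇒ inside.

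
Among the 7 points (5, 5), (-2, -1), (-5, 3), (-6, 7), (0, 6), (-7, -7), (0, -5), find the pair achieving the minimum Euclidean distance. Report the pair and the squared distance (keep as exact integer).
Pair = ((-5, 3), (-6, 7)); squared distance = 17

Compute all C(7, 2) = 21 pairwise squared distances (x_i − x_j)² + (y_i − y_j)². The minimum is 17, attained by the pair ((-5, 3), (-6, 7)).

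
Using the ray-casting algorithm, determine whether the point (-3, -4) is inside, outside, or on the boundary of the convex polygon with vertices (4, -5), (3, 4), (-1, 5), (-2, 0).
The point (-3, -4) lies strictly outside the polygon

Cast a horizontal ray to the right from the query point and count how many polygon edges it crosses (each edge strictly once or zero times, handled with the usual half-open convention). 
Parity of crossings → even ⇒ outside.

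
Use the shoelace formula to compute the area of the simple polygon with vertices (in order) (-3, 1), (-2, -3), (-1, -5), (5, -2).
Area = 22

Shoelace formula: Area = (1/2) |Σ_i (x_i · y_{i+1} − x_{i+1} · y_i)| (indices mod n). Compute each cross term:
  (-3)(-3) − (-2)(1) = 11
  (-2)(-5) − (-1)(-3) = 7
  (-1)(-2) − (5)(-5) = 27
  (5)(1) − (-3)(-2) = -1
Sum = 44, so (signed) Area = 44/2 = 22, |Area| = 22.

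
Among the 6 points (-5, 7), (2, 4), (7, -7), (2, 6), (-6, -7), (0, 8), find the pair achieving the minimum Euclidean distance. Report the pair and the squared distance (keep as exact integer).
Pair = ((2, 4), (2, 6)); squared distance = 4

Compute all C(6, 2) = 15 pairwise squared distances (x_i − x_j)² + (y_i − y_j)². The minimum is 4, attained by the pair ((2, 4), (2, 6)).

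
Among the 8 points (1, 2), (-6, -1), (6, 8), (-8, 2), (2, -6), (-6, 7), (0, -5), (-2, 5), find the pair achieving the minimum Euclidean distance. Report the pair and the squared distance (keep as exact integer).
Pair = ((2, -6), (0, -5)); squared distance = 5

Compute all C(8, 2) = 28 pairwise squared distances (x_i − x_j)² + (y_i − y_j)². The minimum is 5, attained by the pair ((2, -6), (0, -5)).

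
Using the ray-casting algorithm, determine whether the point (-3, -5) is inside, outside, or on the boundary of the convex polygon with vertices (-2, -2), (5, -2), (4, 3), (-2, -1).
The point (-3, -5) lies strictly outside the polygon

Cast a horizontal ray to the right from the query point and count how many polygon edges it crosses (each edge strictly once or zero times, handled with the usual half-open convention). 
Parity of crossings → even ⇒ outside.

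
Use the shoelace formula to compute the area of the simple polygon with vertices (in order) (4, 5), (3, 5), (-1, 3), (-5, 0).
Area = 9/2

Shoelace formula: Area = (1/2) |Σ_i (x_i · y_{i+1} − x_{i+1} · y_i)| (indices mod n). Compute each cross term:
  (4)(5) − (3)(5) = 5
  (3)(3) − (-1)(5) = 14
  (-1)(0) − (-5)(3) = 15
  (-5)(5) − (4)(0) = -25
Sum = 9, so (signed) Area = 9/2 = 9/2, |Area| = 9/2.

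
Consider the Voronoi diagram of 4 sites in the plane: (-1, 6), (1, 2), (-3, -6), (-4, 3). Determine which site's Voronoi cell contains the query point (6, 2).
Nearest site = (1, 2)

The Voronoi cell of site s contains exactly those query points closer to s than to any other site. Compute squared distances from q = (6, 2) to each site:
  (1 − 6)² + (2 − 2)² = 25
  (-1 − 6)² + (6 − 2)² = 65
  (-4 − 6)² + (3 − 2)² = 101
  (-3 − 6)² + (-6 − 2)² = 145
Minimum is attained by (1, 2), so q lies in its Voronoi cell.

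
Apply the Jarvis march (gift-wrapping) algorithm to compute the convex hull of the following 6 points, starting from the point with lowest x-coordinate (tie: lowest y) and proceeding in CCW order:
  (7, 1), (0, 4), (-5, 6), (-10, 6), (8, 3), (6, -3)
Hull (CCW) = [(-10, 6), (6, -3), (8, 3), (-5, 6)]

Jarvis march: at each step, from the current hull vertex p, select the next vertex q as the point such that every other point lies strictly to the left of (or on) the directed line p → q. (Equivalently: for every other point r, the cross product (q − p) × (r − p) ≥ 0.)
Starting point (lowest x, tie lowest y): (-10, 6). Wrap until returning to start. Resulting hull: (-10, 6), (6, -3), (8, 3), (-5, 6).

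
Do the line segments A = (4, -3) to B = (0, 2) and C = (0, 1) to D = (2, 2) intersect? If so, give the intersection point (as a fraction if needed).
Yes; intersection at (4/7, 9/7) (t = 6/7 on AB, s = 2/7 on CD)

Parametrize AB as A + t(B − A) = (4 + -4 t, -3 + 5 t) and CD as C + s(D − C) = (0 + 2 s, 1 + 1 s). Solve the linear system for (t, s). Determinant = 14 ≠ 0, so a unique intersection of the containing lines exists. Solution: t = 6/7, s = 2/7 — both in [0, 1], so the segments cross. Intersection point: (4/7, 9/7).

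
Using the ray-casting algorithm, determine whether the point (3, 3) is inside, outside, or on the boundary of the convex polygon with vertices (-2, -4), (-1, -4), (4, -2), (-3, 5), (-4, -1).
The point (3, 3) lies strictly outside the polygon

Cast a horizontal ray to the right from the query point and count how many polygon edges it crosses (each edge strictly once or zero times, handled with the usual half-open convention). 
Parity of crossings → even ⇒ outside.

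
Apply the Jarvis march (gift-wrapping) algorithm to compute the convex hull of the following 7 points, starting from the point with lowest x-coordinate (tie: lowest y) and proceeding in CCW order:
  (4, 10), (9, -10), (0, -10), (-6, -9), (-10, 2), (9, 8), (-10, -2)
Hull (CCW) = [(-10, -2), (-6, -9), (0, -10), (9, -10), (9, 8), (4, 10), (-10, 2)]

Jarvis march: at each step, from the current hull vertex p, select the next vertex q as the point such that every other point lies strictly to the left of (or on) the directed line p → q. (Equivalently: for every other point r, the cross product (q − p) × (r − p) ≥ 0.)
Starting point (lowest x, tie lowest y): (-10, -2). Wrap until returning to start. Resulting hull: (-10, -2), (-6, -9), (0, -10), (9, -10), (9, 8), (4, 10), (-10, 2).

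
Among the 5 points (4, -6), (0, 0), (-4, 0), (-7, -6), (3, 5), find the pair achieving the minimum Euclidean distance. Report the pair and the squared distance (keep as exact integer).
Pair = ((0, 0), (-4, 0)); squared distance = 16

Compute all C(5, 2) = 10 pairwise squared distances (x_i − x_j)² + (y_i − y_j)². The minimum is 16, attained by the pair ((0, 0), (-4, 0)).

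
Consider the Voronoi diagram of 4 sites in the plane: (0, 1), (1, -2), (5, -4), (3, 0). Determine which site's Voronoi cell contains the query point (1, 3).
Nearest site = (0, 1)

The Voronoi cell of site s contains exactly those query points closer to s than to any other site. Compute squared distances from q = (1, 3) to each site:
  (0 − 1)² + (1 − 3)² = 5
  (3 − 1)² + (0 − 3)² = 13
  (1 − 1)² + (-2 − 3)² = 25
  (5 − 1)² + (-4 − 3)² = 65
Minimum is attained by (0, 1), so q lies in its Voronoi cell.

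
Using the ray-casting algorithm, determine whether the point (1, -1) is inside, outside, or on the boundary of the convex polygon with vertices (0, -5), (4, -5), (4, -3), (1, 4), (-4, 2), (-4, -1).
The point (1, -1) lies strictly inside the polygon

Cast a horizontal ray to the right from the query point and count how many polygon edges it crosses (each edge strictly once or zero times, handled with the usual half-open convention). 
Parity of crossings → odd ⇒ inside.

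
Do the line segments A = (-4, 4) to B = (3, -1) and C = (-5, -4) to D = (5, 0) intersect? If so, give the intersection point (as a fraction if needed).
Yes; intersection at (110/39, -34/39) (t = 38/39 on AB, s = 61/78 on CD)

Parametrize AB as A + t(B − A) = (-4 + 7 t, 4 + -5 t) and CD as C + s(D − C) = (-5 + 10 s, -4 + 4 s). Solve the linear system for (t, s). Determinant = -78 ≠ 0, so a unique intersection of the containing lines exists. Solution: t = 38/39, s = 61/78 — both in [0, 1], so the segments cross. Intersection point: (110/39, -34/39).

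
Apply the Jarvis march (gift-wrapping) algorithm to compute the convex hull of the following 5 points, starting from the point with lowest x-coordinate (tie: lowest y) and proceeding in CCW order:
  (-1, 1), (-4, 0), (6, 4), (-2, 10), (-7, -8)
Hull (CCW) = [(-7, -8), (6, 4), (-2, 10)]

Jarvis march: at each step, from the current hull vertex p, select the next vertex q as the point such that every other point lies strictly to the left of (or on) the directed line p → q. (Equivalently: for every other point r, the cross product (q − p) × (r − p) ≥ 0.)
Starting point (lowest x, tie lowest y): (-7, -8). Wrap until returning to start. Resulting hull: (-7, -8), (6, 4), (-2, 10).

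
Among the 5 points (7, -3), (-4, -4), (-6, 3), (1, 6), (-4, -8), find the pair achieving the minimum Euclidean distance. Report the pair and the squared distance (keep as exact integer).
Pair = ((-4, -4), (-4, -8)); squared distance = 16

Compute all C(5, 2) = 10 pairwise squared distances (x_i − x_j)² + (y_i − y_j)². The minimum is 16, attained by the pair ((-4, -4), (-4, -8)).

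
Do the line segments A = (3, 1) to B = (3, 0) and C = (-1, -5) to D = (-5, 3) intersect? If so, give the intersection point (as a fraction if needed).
No (intersection of containing lines falls outside at least one segment)

Parametrize and solve: t = 14, s = -1. At least one of these is outside [0, 1], so the segments do not intersect.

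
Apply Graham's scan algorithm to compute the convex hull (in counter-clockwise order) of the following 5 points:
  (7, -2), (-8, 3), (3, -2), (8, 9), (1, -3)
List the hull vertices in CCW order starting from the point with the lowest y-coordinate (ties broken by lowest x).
Hull (CCW) = [(1, -3), (7, -2), (8, 9), (-8, 3)]

Graham scan procedure:
  1. Find the pivot p₀ = point with lowest y (tie → lowest x): (1, -3).
  2. Sort the remaining points by polar angle around p₀.
  3. Walk through sorted points, maintaining a stack; pop the top while the last three entries make a non-left turn (cross product ≤ 0).
  4. Final stack is the convex hull in CCW order: (1, -3), (7, -2), (8, 9), (-8, 3).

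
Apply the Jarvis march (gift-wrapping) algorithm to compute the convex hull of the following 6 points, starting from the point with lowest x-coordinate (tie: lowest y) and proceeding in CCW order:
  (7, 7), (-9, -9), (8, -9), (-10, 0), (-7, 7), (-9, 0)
Hull (CCW) = [(-10, 0), (-9, -9), (8, -9), (7, 7), (-7, 7)]

Jarvis march: at each step, from the current hull vertex p, select the next vertex q as the point such that every other point lies strictly to the left of (or on) the directed line p → q. (Equivalently: for every other point r, the cross product (q − p) × (r − p) ≥ 0.)
Starting point (lowest x, tie lowest y): (-10, 0). Wrap until returning to start. Resulting hull: (-10, 0), (-9, -9), (8, -9), (7, 7), (-7, 7).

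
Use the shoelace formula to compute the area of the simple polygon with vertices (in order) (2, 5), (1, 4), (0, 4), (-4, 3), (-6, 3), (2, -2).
Area = 49/2

Shoelace formula: Area = (1/2) |Σ_i (x_i · y_{i+1} − x_{i+1} · y_i)| (indices mod n). Compute each cross term:
  (2)(4) − (1)(5) = 3
  (1)(4) − (0)(4) = 4
  (0)(3) − (-4)(4) = 16
  (-4)(3) − (-6)(3) = 6
  (-6)(-2) − (2)(3) = 6
  (2)(5) − (2)(-2) = 14
Sum = 49, so (signed) Area = 49/2 = 49/2, |Area| = 49/2.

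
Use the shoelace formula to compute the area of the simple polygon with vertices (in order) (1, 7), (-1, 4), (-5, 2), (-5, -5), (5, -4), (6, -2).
Area = 167/2

Shoelace formula: Area = (1/2) |Σ_i (x_i · y_{i+1} − x_{i+1} · y_i)| (indices mod n). Compute each cross term:
  (1)(4) − (-1)(7) = 11
  (-1)(2) − (-5)(4) = 18
  (-5)(-5) − (-5)(2) = 35
  (-5)(-4) − (5)(-5) = 45
  (5)(-2) − (6)(-4) = 14
  (6)(7) − (1)(-2) = 44
Sum = 167, so (signed) Area = 167/2 = 167/2, |Area| = 167/2.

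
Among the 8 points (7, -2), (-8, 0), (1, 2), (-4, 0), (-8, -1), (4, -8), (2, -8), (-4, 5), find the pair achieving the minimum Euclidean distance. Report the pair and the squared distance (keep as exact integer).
Pair = ((-8, 0), (-8, -1)); squared distance = 1

Compute all C(8, 2) = 28 pairwise squared distances (x_i − x_j)² + (y_i − y_j)². The minimum is 1, attained by the pair ((-8, 0), (-8, -1)).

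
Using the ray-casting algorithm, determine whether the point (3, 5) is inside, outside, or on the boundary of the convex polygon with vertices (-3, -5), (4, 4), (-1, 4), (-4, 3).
The point (3, 5) lies strictly outside the polygon

Cast a horizontal ray to the right from the query point and count how many polygon edges it crosses (each edge strictly once or zero times, handled with the usual half-open convention). 
Parity of crossings → even ⇒ outside.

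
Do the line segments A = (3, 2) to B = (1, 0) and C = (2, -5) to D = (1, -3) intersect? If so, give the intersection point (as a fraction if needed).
No (intersection of containing lines falls outside at least one segment)

Parametrize and solve: t = 3/2, s = 2. At least one of these is outside [0, 1], so the segments do not intersect.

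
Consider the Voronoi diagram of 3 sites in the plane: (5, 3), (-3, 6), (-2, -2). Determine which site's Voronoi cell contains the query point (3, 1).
Nearest site = (5, 3)

The Voronoi cell of site s contains exactly those query points closer to s than to any other site. Compute squared distances from q = (3, 1) to each site:
  (5 − 3)² + (3 − 1)² = 8
  (-2 − 3)² + (-2 − 1)² = 34
  (-3 − 3)² + (6 − 1)² = 61
Minimum is attained by (5, 3), so q lies in its Voronoi cell.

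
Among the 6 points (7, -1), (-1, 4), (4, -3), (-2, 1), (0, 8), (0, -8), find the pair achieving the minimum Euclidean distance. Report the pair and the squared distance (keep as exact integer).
Pair = ((-1, 4), (-2, 1)); squared distance = 10

Compute all C(6, 2) = 15 pairwise squared distances (x_i − x_j)² + (y_i − y_j)². The minimum is 10, attained by the pair ((-1, 4), (-2, 1)).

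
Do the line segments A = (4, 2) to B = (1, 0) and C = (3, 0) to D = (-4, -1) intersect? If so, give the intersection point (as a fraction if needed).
No (intersection of containing lines falls outside at least one segment)

Parametrize and solve: t = 13/11, s = 4/11. At least one of these is outside [0, 1], so the segments do not intersect.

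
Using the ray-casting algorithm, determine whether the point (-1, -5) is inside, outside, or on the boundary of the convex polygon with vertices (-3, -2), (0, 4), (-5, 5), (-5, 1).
The point (-1, -5) lies strictly outside the polygon

Cast a horizontal ray to the right from the query point and count how many polygon edges it crosses (each edge strictly once or zero times, handled with the usual half-open convention). 
Parity of crossings → even ⇒ outside.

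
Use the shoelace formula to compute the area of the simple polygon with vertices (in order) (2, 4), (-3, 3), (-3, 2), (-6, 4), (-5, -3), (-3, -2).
Area = 26

Shoelace formula: Area = (1/2) |Σ_i (x_i · y_{i+1} − x_{i+1} · y_i)| (indices mod n). Compute each cross term:
  (2)(3) − (-3)(4) = 18
  (-3)(2) − (-3)(3) = 3
  (-3)(4) − (-6)(2) = 0
  (-6)(-3) − (-5)(4) = 38
  (-5)(-2) − (-3)(-3) = 1
  (-3)(4) − (2)(-2) = -8
Sum = 52, so (signed) Area = 52/2 = 26, |Area| = 26.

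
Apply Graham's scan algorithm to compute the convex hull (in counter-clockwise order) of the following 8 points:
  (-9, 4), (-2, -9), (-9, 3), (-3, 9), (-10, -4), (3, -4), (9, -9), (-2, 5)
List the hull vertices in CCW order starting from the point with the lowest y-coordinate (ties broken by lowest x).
Hull (CCW) = [(-2, -9), (9, -9), (-3, 9), (-9, 4), (-10, -4)]

Graham scan procedure:
  1. Find the pivot p₀ = point with lowest y (tie → lowest x): (-2, -9).
  2. Sort the remaining points by polar angle around p₀.
  3. Walk through sorted points, maintaining a stack; pop the top while the last three entries make a non-left turn (cross product ≤ 0).
  4. Final stack is the convex hull in CCW order: (-2, -9), (9, -9), (-3, 9), (-9, 4), (-10, -4).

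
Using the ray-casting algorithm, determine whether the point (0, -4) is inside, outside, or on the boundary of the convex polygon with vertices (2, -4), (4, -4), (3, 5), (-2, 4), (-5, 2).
The point (0, -4) lies strictly outside the polygon

Cast a horizontal ray to the right from the query point and count how many polygon edges it crosses (each edge strictly once or zero times, handled with the usual half-open convention). 
Parity of crossings → even ⇒ outside.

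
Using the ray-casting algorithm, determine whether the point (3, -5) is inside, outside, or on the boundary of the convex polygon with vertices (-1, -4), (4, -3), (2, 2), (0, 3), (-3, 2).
The point (3, -5) lies strictly outside the polygon

Cast a horizontal ray to the right from the query point and count how many polygon edges it crosses (each edge strictly once or zero times, handled with the usual half-open convention). 
Parity of crossings → even ⇒ outside.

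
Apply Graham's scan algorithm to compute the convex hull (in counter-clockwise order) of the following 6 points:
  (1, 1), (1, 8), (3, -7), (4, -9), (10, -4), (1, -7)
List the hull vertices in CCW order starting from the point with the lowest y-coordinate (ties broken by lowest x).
Hull (CCW) = [(4, -9), (10, -4), (1, 8), (1, -7)]

Graham scan procedure:
  1. Find the pivot p₀ = point with lowest y (tie → lowest x): (4, -9).
  2. Sort the remaining points by polar angle around p₀.
  3. Walk through sorted points, maintaining a stack; pop the top while the last three entries make a non-left turn (cross product ≤ 0).
  4. Final stack is the convex hull in CCW order: (4, -9), (10, -4), (1, 8), (1, -7).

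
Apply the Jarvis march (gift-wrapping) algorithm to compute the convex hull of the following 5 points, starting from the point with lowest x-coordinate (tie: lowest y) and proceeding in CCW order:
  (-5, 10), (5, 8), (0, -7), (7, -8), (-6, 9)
Hull (CCW) = [(-6, 9), (0, -7), (7, -8), (5, 8), (-5, 10)]

Jarvis march: at each step, from the current hull vertex p, select the next vertex q as the point such that every other point lies strictly to the left of (or on) the directed line p → q. (Equivalently: for every other point r, the cross product (q − p) × (r − p) ≥ 0.)
Starting point (lowest x, tie lowest y): (-6, 9). Wrap until returning to start. Resulting hull: (-6, 9), (0, -7), (7, -8), (5, 8), (-5, 10).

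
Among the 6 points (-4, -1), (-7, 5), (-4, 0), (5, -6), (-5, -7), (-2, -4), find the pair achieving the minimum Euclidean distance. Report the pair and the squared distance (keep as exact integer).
Pair = ((-4, -1), (-4, 0)); squared distance = 1

Compute all C(6, 2) = 15 pairwise squared distances (x_i − x_j)² + (y_i − y_j)². The minimum is 1, attained by the pair ((-4, -1), (-4, 0)).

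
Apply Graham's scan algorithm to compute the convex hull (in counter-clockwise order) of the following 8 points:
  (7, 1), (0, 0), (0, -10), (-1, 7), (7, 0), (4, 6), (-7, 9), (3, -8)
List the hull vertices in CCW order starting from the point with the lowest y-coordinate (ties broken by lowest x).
Hull (CCW) = [(0, -10), (3, -8), (7, 0), (7, 1), (4, 6), (-7, 9)]

Graham scan procedure:
  1. Find the pivot p₀ = point with lowest y (tie → lowest x): (0, -10).
  2. Sort the remaining points by polar angle around p₀.
  3. Walk through sorted points, maintaining a stack; pop the top while the last three entries make a non-left turn (cross product ≤ 0).
  4. Final stack is the convex hull in CCW order: (0, -10), (3, -8), (7, 0), (7, 1), (4, 6), (-7, 9).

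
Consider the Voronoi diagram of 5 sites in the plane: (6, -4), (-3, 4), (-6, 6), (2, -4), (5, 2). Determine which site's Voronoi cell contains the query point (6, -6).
Nearest site = (6, -4)

The Voronoi cell of site s contains exactly those query points closer to s than to any other site. Compute squared distances from q = (6, -6) to each site:
  (6 − 6)² + (-4 − -6)² = 4
  (2 − 6)² + (-4 − -6)² = 20
  (5 − 6)² + (2 − -6)² = 65
  (-3 − 6)² + (4 − -6)² = 181
  (-6 − 6)² + (6 − -6)² = 288
Minimum is attained by (6, -4), so q lies in its Voronoi cell.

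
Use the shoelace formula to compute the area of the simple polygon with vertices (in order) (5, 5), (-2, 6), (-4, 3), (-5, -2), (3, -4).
Area = 71

Shoelace formula: Area = (1/2) |Σ_i (x_i · y_{i+1} − x_{i+1} · y_i)| (indices mod n). Compute each cross term:
  (5)(6) − (-2)(5) = 40
  (-2)(3) − (-4)(6) = 18
  (-4)(-2) − (-5)(3) = 23
  (-5)(-4) − (3)(-2) = 26
  (3)(5) − (5)(-4) = 35
Sum = 142, so (signed) Area = 142/2 = 71, |Area| = 71.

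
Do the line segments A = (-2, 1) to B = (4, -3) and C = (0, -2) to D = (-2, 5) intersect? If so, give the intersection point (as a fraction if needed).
Yes; intersection at (-10/17, 1/17) (t = 4/17 on AB, s = 5/17 on CD)

Parametrize AB as A + t(B − A) = (-2 + 6 t, 1 + -4 t) and CD as C + s(D − C) = (0 + -2 s, -2 + 7 s). Solve the linear system for (t, s). Determinant = -34 ≠ 0, so a unique intersection of the containing lines exists. Solution: t = 4/17, s = 5/17 — both in [0, 1], so the segments cross. Intersection point: (-10/17, 1/17).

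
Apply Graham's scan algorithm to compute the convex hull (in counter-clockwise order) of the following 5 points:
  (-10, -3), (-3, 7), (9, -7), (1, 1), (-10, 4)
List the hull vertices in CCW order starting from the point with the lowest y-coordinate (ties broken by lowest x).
Hull (CCW) = [(9, -7), (-3, 7), (-10, 4), (-10, -3)]

Graham scan procedure:
  1. Find the pivot p₀ = point with lowest y (tie → lowest x): (9, -7).
  2. Sort the remaining points by polar angle around p₀.
  3. Walk through sorted points, maintaining a stack; pop the top while the last three entries make a non-left turn (cross product ≤ 0).
  4. Final stack is the convex hull in CCW order: (9, -7), (-3, 7), (-10, 4), (-10, -3).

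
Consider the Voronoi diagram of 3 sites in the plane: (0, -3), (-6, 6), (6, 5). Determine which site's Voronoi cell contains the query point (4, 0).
Nearest site = (0, -3)

The Voronoi cell of site s contains exactly those query points closer to s than to any other site. Compute squared distances from q = (4, 0) to each site:
  (0 − 4)² + (-3 − 0)² = 25
  (6 − 4)² + (5 − 0)² = 29
  (-6 − 4)² + (6 − 0)² = 136
Minimum is attained by (0, -3), so q lies in its Voronoi cell.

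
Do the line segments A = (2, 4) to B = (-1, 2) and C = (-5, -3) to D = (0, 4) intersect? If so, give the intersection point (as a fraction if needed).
No (intersection of containing lines falls outside at least one segment)

Parametrize and solve: t = 14/11, s = 7/11. At least one of these is outside [0, 1], so the segments do not intersect.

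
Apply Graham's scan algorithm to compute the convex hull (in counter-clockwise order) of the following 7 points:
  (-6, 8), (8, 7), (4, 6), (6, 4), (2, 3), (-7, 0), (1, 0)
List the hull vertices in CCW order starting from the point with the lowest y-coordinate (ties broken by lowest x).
Hull (CCW) = [(-7, 0), (1, 0), (6, 4), (8, 7), (-6, 8)]

Graham scan procedure:
  1. Find the pivot p₀ = point with lowest y (tie → lowest x): (-7, 0).
  2. Sort the remaining points by polar angle around p₀.
  3. Walk through sorted points, maintaining a stack; pop the top while the last three entries make a non-left turn (cross product ≤ 0).
  4. Final stack is the convex hull in CCW order: (-7, 0), (1, 0), (6, 4), (8, 7), (-6, 8).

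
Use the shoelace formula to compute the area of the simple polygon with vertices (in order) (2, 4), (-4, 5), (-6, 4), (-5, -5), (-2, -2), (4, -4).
Area = 65

Shoelace formula: Area = (1/2) |Σ_i (x_i · y_{i+1} − x_{i+1} · y_i)| (indices mod n). Compute each cross term:
  (2)(5) − (-4)(4) = 26
  (-4)(4) − (-6)(5) = 14
  (-6)(-5) − (-5)(4) = 50
  (-5)(-2) − (-2)(-5) = 0
  (-2)(-4) − (4)(-2) = 16
  (4)(4) − (2)(-4) = 24
Sum = 130, so (signed) Area = 130/2 = 65, |Area| = 65.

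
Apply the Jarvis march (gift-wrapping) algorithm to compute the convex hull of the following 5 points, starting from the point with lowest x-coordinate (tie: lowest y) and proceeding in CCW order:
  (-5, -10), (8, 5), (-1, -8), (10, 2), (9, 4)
Hull (CCW) = [(-5, -10), (-1, -8), (10, 2), (9, 4), (8, 5)]

Jarvis march: at each step, from the current hull vertex p, select the next vertex q as the point such that every other point lies strictly to the left of (or on) the directed line p → q. (Equivalently: for every other point r, the cross product (q − p) × (r − p) ≥ 0.)
Starting point (lowest x, tie lowest y): (-5, -10). Wrap until returning to start. Resulting hull: (-5, -10), (-1, -8), (10, 2), (9, 4), (8, 5).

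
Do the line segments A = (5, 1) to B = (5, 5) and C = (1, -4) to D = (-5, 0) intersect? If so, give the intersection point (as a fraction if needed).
No (intersection of containing lines falls outside at least one segment)

Parametrize and solve: t = -23/12, s = -2/3. At least one of these is outside [0, 1], so the segments do not intersect.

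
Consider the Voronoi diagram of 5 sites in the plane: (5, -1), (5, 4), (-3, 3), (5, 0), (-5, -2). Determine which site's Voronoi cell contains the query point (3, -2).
Nearest site = (5, -1)

The Voronoi cell of site s contains exactly those query points closer to s than to any other site. Compute squared distances from q = (3, -2) to each site:
  (5 − 3)² + (-1 − -2)² = 5
  (5 − 3)² + (0 − -2)² = 8
  (5 − 3)² + (4 − -2)² = 40
  (-3 − 3)² + (3 − -2)² = 61
  (-5 − 3)² + (-2 − -2)² = 64
Minimum is attained by (5, -1), so q lies in its Voronoi cell.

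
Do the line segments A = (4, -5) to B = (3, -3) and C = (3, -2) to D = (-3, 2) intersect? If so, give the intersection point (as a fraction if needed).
No (intersection of containing lines falls outside at least one segment)

Parametrize and solve: t = 7/4, s = 1/8. At least one of these is outside [0, 1], so the segments do not intersect.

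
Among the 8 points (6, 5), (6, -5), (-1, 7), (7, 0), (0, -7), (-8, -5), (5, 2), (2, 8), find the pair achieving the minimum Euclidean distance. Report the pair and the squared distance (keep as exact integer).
Pair = ((7, 0), (5, 2)); squared distance = 8

Compute all C(8, 2) = 28 pairwise squared distances (x_i − x_j)² + (y_i − y_j)². The minimum is 8, attained by the pair ((7, 0), (5, 2)).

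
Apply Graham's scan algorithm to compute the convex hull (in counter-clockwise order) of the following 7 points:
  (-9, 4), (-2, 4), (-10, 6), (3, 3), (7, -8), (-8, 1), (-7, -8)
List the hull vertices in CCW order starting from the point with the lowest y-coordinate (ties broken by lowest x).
Hull (CCW) = [(-7, -8), (7, -8), (3, 3), (-10, 6)]

Graham scan procedure:
  1. Find the pivot p₀ = point with lowest y (tie → lowest x): (-7, -8).
  2. Sort the remaining points by polar angle around p₀.
  3. Walk through sorted points, maintaining a stack; pop the top while the last three entries make a non-left turn (cross product ≤ 0).
  4. Final stack is the convex hull in CCW order: (-7, -8), (7, -8), (3, 3), (-10, 6).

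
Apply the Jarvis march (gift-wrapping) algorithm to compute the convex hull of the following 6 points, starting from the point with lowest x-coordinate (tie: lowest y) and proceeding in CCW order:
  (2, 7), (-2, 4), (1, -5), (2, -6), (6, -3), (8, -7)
Hull (CCW) = [(-2, 4), (1, -5), (2, -6), (8, -7), (2, 7)]

Jarvis march: at each step, from the current hull vertex p, select the next vertex q as the point such that every other point lies strictly to the left of (or on) the directed line p → q. (Equivalently: for every other point r, the cross product (q − p) × (r − p) ≥ 0.)
Starting point (lowest x, tie lowest y): (-2, 4). Wrap until returning to start. Resulting hull: (-2, 4), (1, -5), (2, -6), (8, -7), (2, 7).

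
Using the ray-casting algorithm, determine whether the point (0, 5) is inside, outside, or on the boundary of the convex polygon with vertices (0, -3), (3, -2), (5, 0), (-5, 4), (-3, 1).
The point (0, 5) lies strictly outside the polygon

Cast a horizontal ray to the right from the query point and count how many polygon edges it crosses (each edge strictly once or zero times, handled with the usual half-open convention). 
Parity of crossings → even ⇒ outside.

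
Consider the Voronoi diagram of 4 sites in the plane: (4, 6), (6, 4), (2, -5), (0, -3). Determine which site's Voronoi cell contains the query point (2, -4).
Nearest site = (2, -5)

The Voronoi cell of site s contains exactly those query points closer to s than to any other site. Compute squared distances from q = (2, -4) to each site:
  (2 − 2)² + (-5 − -4)² = 1
  (0 − 2)² + (-3 − -4)² = 5
  (6 − 2)² + (4 − -4)² = 80
  (4 − 2)² + (6 − -4)² = 104
Minimum is attained by (2, -5), so q lies in its Voronoi cell.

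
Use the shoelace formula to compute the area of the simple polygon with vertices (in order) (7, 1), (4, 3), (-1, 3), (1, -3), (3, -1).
Area = 25

Shoelace formula: Area = (1/2) |Σ_i (x_i · y_{i+1} − x_{i+1} · y_i)| (indices mod n). Compute each cross term:
  (7)(3) − (4)(1) = 17
  (4)(3) − (-1)(3) = 15
  (-1)(-3) − (1)(3) = 0
  (1)(-1) − (3)(-3) = 8
  (3)(1) − (7)(-1) = 10
Sum = 50, so (signed) Area = 50/2 = 25, |Area| = 25.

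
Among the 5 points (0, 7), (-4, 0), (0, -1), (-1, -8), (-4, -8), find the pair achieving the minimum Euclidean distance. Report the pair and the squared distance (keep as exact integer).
Pair = ((-1, -8), (-4, -8)); squared distance = 9

Compute all C(5, 2) = 10 pairwise squared distances (x_i − x_j)² + (y_i − y_j)². The minimum is 9, attained by the pair ((-1, -8), (-4, -8)).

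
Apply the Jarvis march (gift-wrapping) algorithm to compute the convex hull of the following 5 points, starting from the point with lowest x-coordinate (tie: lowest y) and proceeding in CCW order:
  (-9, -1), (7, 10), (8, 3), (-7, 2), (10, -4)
Hull (CCW) = [(-9, -1), (10, -4), (7, 10), (-7, 2)]

Jarvis march: at each step, from the current hull vertex p, select the next vertex q as the point such that every other point lies strictly to the left of (or on) the directed line p → q. (Equivalently: for every other point r, the cross product (q − p) × (r − p) ≥ 0.)
Starting point (lowest x, tie lowest y): (-9, -1). Wrap until returning to start. Resulting hull: (-9, -1), (10, -4), (7, 10), (-7, 2).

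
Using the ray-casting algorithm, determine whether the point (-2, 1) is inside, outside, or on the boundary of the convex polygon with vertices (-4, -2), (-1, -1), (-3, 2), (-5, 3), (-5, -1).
The point (-2, 1) lies strictly outside the polygon

Cast a horizontal ray to the right from the query point and count how many polygon edges it crosses (each edge strictly once or zero times, handled with the usual half-open convention). 
Parity of crossings → even ⇒ outside.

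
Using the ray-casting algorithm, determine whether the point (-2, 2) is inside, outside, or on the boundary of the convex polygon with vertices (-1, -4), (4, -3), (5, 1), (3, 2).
The point (-2, 2) lies strictly outside the polygon

Cast a horizontal ray to the right from the query point and count how many polygon edges it crosses (each edge strictly once or zero times, handled with the usual half-open convention). 
Parity of crossings → even ⇒ outside.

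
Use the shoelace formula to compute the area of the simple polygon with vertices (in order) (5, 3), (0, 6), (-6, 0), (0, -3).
Area = 99/2

Shoelace formula: Area = (1/2) |Σ_i (x_i · y_{i+1} − x_{i+1} · y_i)| (indices mod n). Compute each cross term:
  (5)(6) − (0)(3) = 30
  (0)(0) − (-6)(6) = 36
  (-6)(-3) − (0)(0) = 18
  (0)(3) − (5)(-3) = 15
Sum = 99, so (signed) Area = 99/2 = 99/2, |Area| = 99/2.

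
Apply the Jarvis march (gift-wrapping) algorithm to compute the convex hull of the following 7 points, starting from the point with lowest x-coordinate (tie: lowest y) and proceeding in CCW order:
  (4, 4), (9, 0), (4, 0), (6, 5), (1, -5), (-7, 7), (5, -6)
Hull (CCW) = [(-7, 7), (1, -5), (5, -6), (9, 0), (6, 5)]

Jarvis march: at each step, from the current hull vertex p, select the next vertex q as the point such that every other point lies strictly to the left of (or on) the directed line p → q. (Equivalently: for every other point r, the cross product (q − p) × (r − p) ≥ 0.)
Starting point (lowest x, tie lowest y): (-7, 7). Wrap until returning to start. Resulting hull: (-7, 7), (1, -5), (5, -6), (9, 0), (6, 5).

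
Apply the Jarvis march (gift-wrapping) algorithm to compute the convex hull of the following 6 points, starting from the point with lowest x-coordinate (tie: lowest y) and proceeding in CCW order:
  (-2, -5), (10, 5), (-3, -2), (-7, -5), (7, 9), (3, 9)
Hull (CCW) = [(-7, -5), (-2, -5), (10, 5), (7, 9), (3, 9)]

Jarvis march: at each step, from the current hull vertex p, select the next vertex q as the point such that every other point lies strictly to the left of (or on) the directed line p → q. (Equivalently: for every other point r, the cross product (q − p) × (r − p) ≥ 0.)
Starting point (lowest x, tie lowest y): (-7, -5). Wrap until returning to start. Resulting hull: (-7, -5), (-2, -5), (10, 5), (7, 9), (3, 9).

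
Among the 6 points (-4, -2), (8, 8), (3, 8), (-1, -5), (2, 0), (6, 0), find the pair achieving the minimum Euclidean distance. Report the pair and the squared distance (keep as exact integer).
Pair = ((2, 0), (6, 0)); squared distance = 16

Compute all C(6, 2) = 15 pairwise squared distances (x_i − x_j)² + (y_i − y_j)². The minimum is 16, attained by the pair ((2, 0), (6, 0)).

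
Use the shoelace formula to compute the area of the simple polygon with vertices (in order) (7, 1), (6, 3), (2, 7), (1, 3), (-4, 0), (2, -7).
Area = 141/2

Shoelace formula: Area = (1/2) |Σ_i (x_i · y_{i+1} − x_{i+1} · y_i)| (indices mod n). Compute each cross term:
  (7)(3) − (6)(1) = 15
  (6)(7) − (2)(3) = 36
  (2)(3) − (1)(7) = -1
  (1)(0) − (-4)(3) = 12
  (-4)(-7) − (2)(0) = 28
  (2)(1) − (7)(-7) = 51
Sum = 141, so (signed) Area = 141/2 = 141/2, |Area| = 141/2.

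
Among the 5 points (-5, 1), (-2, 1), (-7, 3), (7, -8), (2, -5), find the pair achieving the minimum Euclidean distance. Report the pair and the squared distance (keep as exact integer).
Pair = ((-5, 1), (-7, 3)); squared distance = 8

Compute all C(5, 2) = 10 pairwise squared distances (x_i − x_j)² + (y_i − y_j)². The minimum is 8, attained by the pair ((-5, 1), (-7, 3)).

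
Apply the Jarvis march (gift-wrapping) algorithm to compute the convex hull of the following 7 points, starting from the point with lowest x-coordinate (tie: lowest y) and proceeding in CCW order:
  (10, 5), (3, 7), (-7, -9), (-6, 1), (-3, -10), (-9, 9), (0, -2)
Hull (CCW) = [(-9, 9), (-7, -9), (-3, -10), (10, 5), (3, 7)]

Jarvis march: at each step, from the current hull vertex p, select the next vertex q as the point such that every other point lies strictly to the left of (or on) the directed line p → q. (Equivalently: for every other point r, the cross product (q − p) × (r − p) ≥ 0.)
Starting point (lowest x, tie lowest y): (-9, 9). Wrap until returning to start. Resulting hull: (-9, 9), (-7, -9), (-3, -10), (10, 5), (3, 7).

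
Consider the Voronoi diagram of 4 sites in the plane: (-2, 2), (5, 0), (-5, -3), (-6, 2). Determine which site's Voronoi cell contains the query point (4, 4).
Nearest site = (5, 0)

The Voronoi cell of site s contains exactly those query points closer to s than to any other site. Compute squared distances from q = (4, 4) to each site:
  (5 − 4)² + (0 − 4)² = 17
  (-2 − 4)² + (2 − 4)² = 40
  (-6 − 4)² + (2 − 4)² = 104
  (-5 − 4)² + (-3 − 4)² = 130
Minimum is attained by (5, 0), so q lies in its Voronoi cell.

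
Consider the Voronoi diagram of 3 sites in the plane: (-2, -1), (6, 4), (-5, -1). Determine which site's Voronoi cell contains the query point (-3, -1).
Nearest site = (-2, -1)

The Voronoi cell of site s contains exactly those query points closer to s than to any other site. Compute squared distances from q = (-3, -1) to each site:
  (-2 − -3)² + (-1 − -1)² = 1
  (-5 − -3)² + (-1 − -1)² = 4
  (6 − -3)² + (4 − -1)² = 106
Minimum is attained by (-2, -1), so q lies in its Voronoi cell.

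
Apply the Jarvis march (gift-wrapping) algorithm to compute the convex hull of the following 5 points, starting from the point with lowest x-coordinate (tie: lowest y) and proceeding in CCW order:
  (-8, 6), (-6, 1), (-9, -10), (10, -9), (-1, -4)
Hull (CCW) = [(-9, -10), (10, -9), (-8, 6)]

Jarvis march: at each step, from the current hull vertex p, select the next vertex q as the point such that every other point lies strictly to the left of (or on) the directed line p → q. (Equivalently: for every other point r, the cross product (q − p) × (r − p) ≥ 0.)
Starting point (lowest x, tie lowest y): (-9, -10). Wrap until returning to start. Resulting hull: (-9, -10), (10, -9), (-8, 6).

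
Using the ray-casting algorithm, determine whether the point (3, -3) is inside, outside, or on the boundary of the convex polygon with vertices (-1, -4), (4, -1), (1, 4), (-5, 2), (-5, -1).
The point (3, -3) lies strictly outside the polygon

Cast a horizontal ray to the right from the query point and count how many polygon edges it crosses (each edge strictly once or zero times, handled with the usual half-open convention). 
Parity of crossings → even ⇒ outside.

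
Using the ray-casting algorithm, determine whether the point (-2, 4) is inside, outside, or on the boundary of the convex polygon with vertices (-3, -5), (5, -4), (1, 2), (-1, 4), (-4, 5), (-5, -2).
The point (-2, 4) lies strictly inside the polygon

Cast a horizontal ray to the right from the query point and count how many polygon edges it crosses (each edge strictly once or zero times, handled with the usual half-open convention). 
Parity of crossings → odd ⇒ inside.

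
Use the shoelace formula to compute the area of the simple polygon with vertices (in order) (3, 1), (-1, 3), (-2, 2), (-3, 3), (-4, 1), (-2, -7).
Area = 36

Shoelace formula: Area = (1/2) |Σ_i (x_i · y_{i+1} − x_{i+1} · y_i)| (indices mod n). Compute each cross term:
  (3)(3) − (-1)(1) = 10
  (-1)(2) − (-2)(3) = 4
  (-2)(3) − (-3)(2) = 0
  (-3)(1) − (-4)(3) = 9
  (-4)(-7) − (-2)(1) = 30
  (-2)(1) − (3)(-7) = 19
Sum = 72, so (signed) Area = 72/2 = 36, |Area| = 36.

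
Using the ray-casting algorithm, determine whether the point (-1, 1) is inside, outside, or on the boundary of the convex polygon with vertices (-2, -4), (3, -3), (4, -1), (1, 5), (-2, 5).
The point (-1, 1) lies strictly inside the polygon

Cast a horizontal ray to the right from the query point and count how many polygon edges it crosses (each edge strictly once or zero times, handled with the usual half-open convention). 
Parity of crossings → odd ⇒ inside.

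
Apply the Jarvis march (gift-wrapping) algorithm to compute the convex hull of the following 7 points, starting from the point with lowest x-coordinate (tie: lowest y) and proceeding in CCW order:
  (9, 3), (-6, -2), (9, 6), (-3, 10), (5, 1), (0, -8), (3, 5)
Hull (CCW) = [(-6, -2), (0, -8), (9, 3), (9, 6), (-3, 10)]

Jarvis march: at each step, from the current hull vertex p, select the next vertex q as the point such that every other point lies strictly to the left of (or on) the directed line p → q. (Equivalently: for every other point r, the cross product (q − p) × (r − p) ≥ 0.)
Starting point (lowest x, tie lowest y): (-6, -2). Wrap until returning to start. Resulting hull: (-6, -2), (0, -8), (9, 3), (9, 6), (-3, 10).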